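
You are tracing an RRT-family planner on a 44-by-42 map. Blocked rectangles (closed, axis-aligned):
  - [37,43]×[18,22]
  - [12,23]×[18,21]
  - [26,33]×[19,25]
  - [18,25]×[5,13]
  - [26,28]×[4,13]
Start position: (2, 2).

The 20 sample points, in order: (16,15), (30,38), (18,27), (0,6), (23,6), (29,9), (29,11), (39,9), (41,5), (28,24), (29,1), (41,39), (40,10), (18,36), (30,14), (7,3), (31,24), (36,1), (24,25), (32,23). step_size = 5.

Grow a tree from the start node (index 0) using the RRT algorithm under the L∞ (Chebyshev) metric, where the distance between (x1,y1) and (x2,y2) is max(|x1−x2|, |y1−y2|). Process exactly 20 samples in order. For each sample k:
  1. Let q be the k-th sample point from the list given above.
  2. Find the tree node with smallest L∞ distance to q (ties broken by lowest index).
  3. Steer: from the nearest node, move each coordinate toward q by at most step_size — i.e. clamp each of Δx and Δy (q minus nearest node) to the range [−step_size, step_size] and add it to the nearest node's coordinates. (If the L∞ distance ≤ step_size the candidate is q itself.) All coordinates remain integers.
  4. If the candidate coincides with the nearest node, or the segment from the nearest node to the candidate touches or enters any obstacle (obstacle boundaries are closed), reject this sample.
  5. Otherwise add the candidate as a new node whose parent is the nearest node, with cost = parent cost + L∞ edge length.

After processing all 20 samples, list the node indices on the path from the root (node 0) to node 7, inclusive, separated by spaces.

1. q=(16,15) nearest=0 d=14 new=(7,7) → add node 1 parent=0 cost=5
2. q=(30,38) nearest=1 d=31 new=(12,12) → add node 2 parent=1 cost=10
3. q=(18,27) nearest=2 d=15 new=(17,17) → add node 3 parent=2 cost=15
4. q=(0,6) nearest=0 d=4 new=(0,6) → add node 4 parent=0 cost=4
5. q=(23,6) nearest=2 d=11 new=(17,7) → add node 5 parent=2 cost=15
6. q=(29,9) nearest=3 d=12 new=(22,12) → blocked by [18,25]×[5,13], reject
7. q=(29,11) nearest=3 d=12 new=(22,12) → blocked by [18,25]×[5,13], reject
8. q=(39,9) nearest=3 d=22 new=(22,12) → blocked by [18,25]×[5,13], reject
9. q=(41,5) nearest=3 d=24 new=(22,12) → blocked by [18,25]×[5,13], reject
10. q=(28,24) nearest=3 d=11 new=(22,22) → blocked by [12,23]×[18,21], reject
11. q=(29,1) nearest=5 d=12 new=(22,2) → blocked by [18,25]×[5,13], reject
12. q=(41,39) nearest=3 d=24 new=(22,22) → blocked by [12,23]×[18,21], reject
13. q=(40,10) nearest=3 d=23 new=(22,12) → blocked by [18,25]×[5,13], reject
14. q=(18,36) nearest=3 d=19 new=(18,22) → blocked by [12,23]×[18,21], reject
15. q=(30,14) nearest=3 d=13 new=(22,14) → add node 6 parent=3 cost=20
16. q=(7,3) nearest=1 d=4 new=(7,3) → add node 7 parent=1 cost=9
17. q=(31,24) nearest=6 d=10 new=(27,19) → blocked by [26,33]×[19,25], reject
18. q=(36,1) nearest=6 d=14 new=(27,9) → blocked by [18,25]×[5,13], reject
19. q=(24,25) nearest=3 d=8 new=(22,22) → blocked by [12,23]×[18,21], reject
20. q=(32,23) nearest=6 d=10 new=(27,19) → blocked by [26,33]×[19,25], reject

Path: 0 1 7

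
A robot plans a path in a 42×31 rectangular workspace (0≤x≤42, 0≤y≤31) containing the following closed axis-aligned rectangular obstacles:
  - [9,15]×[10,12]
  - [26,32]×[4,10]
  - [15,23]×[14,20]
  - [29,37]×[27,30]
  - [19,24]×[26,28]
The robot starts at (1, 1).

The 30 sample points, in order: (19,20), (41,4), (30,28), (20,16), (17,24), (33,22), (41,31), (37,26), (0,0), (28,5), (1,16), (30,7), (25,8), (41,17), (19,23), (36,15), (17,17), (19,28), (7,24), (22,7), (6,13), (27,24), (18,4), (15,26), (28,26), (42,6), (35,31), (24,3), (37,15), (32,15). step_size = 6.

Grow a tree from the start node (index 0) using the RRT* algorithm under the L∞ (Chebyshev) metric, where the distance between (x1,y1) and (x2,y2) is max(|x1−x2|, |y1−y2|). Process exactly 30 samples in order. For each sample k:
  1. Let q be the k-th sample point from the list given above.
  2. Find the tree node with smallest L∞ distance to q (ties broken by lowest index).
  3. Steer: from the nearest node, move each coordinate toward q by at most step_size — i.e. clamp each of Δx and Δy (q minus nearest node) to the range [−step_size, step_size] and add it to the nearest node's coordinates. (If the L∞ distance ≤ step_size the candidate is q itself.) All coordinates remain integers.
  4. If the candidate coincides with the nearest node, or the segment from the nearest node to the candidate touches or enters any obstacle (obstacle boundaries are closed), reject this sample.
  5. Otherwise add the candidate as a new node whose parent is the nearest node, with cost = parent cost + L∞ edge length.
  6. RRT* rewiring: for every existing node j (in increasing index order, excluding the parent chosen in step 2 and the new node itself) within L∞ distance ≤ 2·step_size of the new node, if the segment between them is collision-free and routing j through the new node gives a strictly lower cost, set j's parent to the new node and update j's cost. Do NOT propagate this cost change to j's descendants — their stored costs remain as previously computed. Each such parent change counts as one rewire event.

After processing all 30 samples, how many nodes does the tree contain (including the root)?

1. q=(19,20) nearest=0 d=19 new=(7,7) → add node 1 parent=0 cost=6
2. q=(41,4) nearest=1 d=34 new=(13,4) → add node 2 parent=1 cost=12
3. q=(30,28) nearest=1 d=23 new=(13,13) → blocked by [9,15]×[10,12], reject
4. q=(20,16) nearest=2 d=12 new=(19,10) → add node 3 parent=2 cost=18
5. q=(17,24) nearest=3 d=14 new=(17,16) → blocked by [15,23]×[14,20], reject
6. q=(33,22) nearest=3 d=14 new=(25,16) → blocked by [15,23]×[14,20], reject
7. q=(41,31) nearest=3 d=22 new=(25,16) → blocked by [15,23]×[14,20], reject
8. q=(37,26) nearest=3 d=18 new=(25,16) → blocked by [15,23]×[14,20], reject
9. q=(0,0) nearest=0 d=1 new=(0,0) → add node 4 parent=0 cost=1
10. q=(28,5) nearest=3 d=9 new=(25,5) → add node 5 parent=3 cost=24
11. q=(1,16) nearest=1 d=9 new=(1,13) → add node 6 parent=1 cost=12
12. q=(30,7) nearest=5 d=5 new=(30,7) → blocked by [26,32]×[4,10], reject
13. q=(25,8) nearest=5 d=3 new=(25,8) → add node 7 parent=5 cost=27
14. q=(41,17) nearest=5 d=16 new=(31,11) → blocked by [26,32]×[4,10], reject
15. q=(19,23) nearest=3 d=13 new=(19,16) → blocked by [15,23]×[14,20], reject
16. q=(36,15) nearest=5 d=11 new=(31,11) → blocked by [26,32]×[4,10], reject
17. q=(17,17) nearest=3 d=7 new=(17,16) → blocked by [15,23]×[14,20], reject
18. q=(19,28) nearest=3 d=18 new=(19,16) → blocked by [15,23]×[14,20], reject
19. q=(7,24) nearest=6 d=11 new=(7,19) → add node 8 parent=6 cost=18
20. q=(22,7) nearest=3 d=3 new=(22,7) → add node 9 parent=3 cost=21; rewire 7→9 (24<27)
21. q=(6,13) nearest=6 d=5 new=(6,13) → add node 10 parent=6 cost=17
22. q=(27,24) nearest=3 d=14 new=(25,16) → blocked by [15,23]×[14,20], reject
23. q=(18,4) nearest=9 d=4 new=(18,4) → add node 11 parent=9 cost=25
24. q=(15,26) nearest=8 d=8 new=(13,25) → add node 12 parent=8 cost=24
25. q=(28,26) nearest=12 d=15 new=(19,26) → blocked by [19,24]×[26,28], reject
26. q=(42,6) nearest=5 d=17 new=(31,6) → blocked by [26,32]×[4,10], reject
27. q=(35,31) nearest=3 d=21 new=(25,16) → blocked by [15,23]×[14,20], reject
28. q=(24,3) nearest=5 d=2 new=(24,3) → add node 13 parent=5 cost=26
29. q=(37,15) nearest=5 d=12 new=(31,11) → blocked by [26,32]×[4,10], reject
30. q=(32,15) nearest=7 d=7 new=(31,14) → blocked by [26,32]×[4,10], reject

Node count: 14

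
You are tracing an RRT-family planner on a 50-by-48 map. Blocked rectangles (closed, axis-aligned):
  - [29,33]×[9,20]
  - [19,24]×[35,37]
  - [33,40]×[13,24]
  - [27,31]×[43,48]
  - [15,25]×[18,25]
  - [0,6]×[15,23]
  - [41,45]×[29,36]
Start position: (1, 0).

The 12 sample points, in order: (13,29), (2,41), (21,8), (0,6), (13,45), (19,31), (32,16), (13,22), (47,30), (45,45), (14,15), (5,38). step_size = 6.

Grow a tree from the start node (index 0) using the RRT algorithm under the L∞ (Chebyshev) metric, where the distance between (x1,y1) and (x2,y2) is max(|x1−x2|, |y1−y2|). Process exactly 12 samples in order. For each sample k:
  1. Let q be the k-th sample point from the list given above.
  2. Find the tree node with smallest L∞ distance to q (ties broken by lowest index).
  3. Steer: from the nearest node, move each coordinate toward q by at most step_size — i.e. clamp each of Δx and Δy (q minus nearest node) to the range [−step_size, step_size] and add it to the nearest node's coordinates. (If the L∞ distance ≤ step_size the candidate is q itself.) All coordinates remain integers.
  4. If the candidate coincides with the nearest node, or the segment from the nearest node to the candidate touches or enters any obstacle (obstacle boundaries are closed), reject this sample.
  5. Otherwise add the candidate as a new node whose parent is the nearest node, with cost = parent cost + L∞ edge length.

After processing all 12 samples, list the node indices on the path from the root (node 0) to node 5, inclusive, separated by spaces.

1. q=(13,29) nearest=0 d=29 new=(7,6) → add node 1 parent=0 cost=6
2. q=(2,41) nearest=1 d=35 new=(2,12) → add node 2 parent=1 cost=12
3. q=(21,8) nearest=1 d=14 new=(13,8) → add node 3 parent=1 cost=12
4. q=(0,6) nearest=0 d=6 new=(0,6) → add node 4 parent=0 cost=6
5. q=(13,45) nearest=2 d=33 new=(8,18) → blocked by [0,6]×[15,23], reject
6. q=(19,31) nearest=2 d=19 new=(8,18) → blocked by [0,6]×[15,23], reject
7. q=(32,16) nearest=3 d=19 new=(19,14) → add node 5 parent=3 cost=18
8. q=(13,22) nearest=5 d=8 new=(13,20) → blocked by [15,25]×[18,25], reject
9. q=(47,30) nearest=5 d=28 new=(25,20) → blocked by [15,25]×[18,25], reject
10. q=(45,45) nearest=5 d=31 new=(25,20) → blocked by [15,25]×[18,25], reject
11. q=(14,15) nearest=5 d=5 new=(14,15) → add node 6 parent=5 cost=23
12. q=(5,38) nearest=6 d=23 new=(8,21) → add node 7 parent=6 cost=29

Path: 0 1 3 5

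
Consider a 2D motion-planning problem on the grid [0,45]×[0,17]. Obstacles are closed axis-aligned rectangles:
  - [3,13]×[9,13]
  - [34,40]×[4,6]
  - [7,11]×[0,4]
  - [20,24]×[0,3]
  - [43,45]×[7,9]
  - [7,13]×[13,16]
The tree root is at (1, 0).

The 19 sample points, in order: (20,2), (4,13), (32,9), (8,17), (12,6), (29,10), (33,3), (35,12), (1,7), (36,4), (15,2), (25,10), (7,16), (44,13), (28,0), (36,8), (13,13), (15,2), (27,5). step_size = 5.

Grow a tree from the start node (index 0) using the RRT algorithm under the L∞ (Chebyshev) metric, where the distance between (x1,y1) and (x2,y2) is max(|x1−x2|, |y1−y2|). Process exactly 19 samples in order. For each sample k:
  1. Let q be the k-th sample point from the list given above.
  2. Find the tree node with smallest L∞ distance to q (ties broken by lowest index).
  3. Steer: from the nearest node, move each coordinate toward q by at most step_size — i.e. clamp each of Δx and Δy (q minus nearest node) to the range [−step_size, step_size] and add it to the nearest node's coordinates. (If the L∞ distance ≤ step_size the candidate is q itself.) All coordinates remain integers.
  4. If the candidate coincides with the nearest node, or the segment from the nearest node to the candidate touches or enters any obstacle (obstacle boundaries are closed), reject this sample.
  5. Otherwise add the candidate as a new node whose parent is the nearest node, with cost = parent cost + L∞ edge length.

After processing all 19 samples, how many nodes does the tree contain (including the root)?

Node count: 4

1. q=(20,2) nearest=0 d=19 new=(6,2) → add node 1 parent=0 cost=5
2. q=(4,13) nearest=1 d=11 new=(4,7) → add node 2 parent=1 cost=10
3. q=(32,9) nearest=1 d=26 new=(11,7) → blocked by [7,11]×[0,4], reject
4. q=(8,17) nearest=2 d=10 new=(8,12) → blocked by [3,13]×[9,13], reject
5. q=(12,6) nearest=1 d=6 new=(11,6) → blocked by [7,11]×[0,4], reject
6. q=(29,10) nearest=1 d=23 new=(11,7) → blocked by [7,11]×[0,4], reject
7. q=(33,3) nearest=1 d=27 new=(11,3) → blocked by [7,11]×[0,4], reject
8. q=(35,12) nearest=1 d=29 new=(11,7) → blocked by [7,11]×[0,4], reject
9. q=(1,7) nearest=2 d=3 new=(1,7) → add node 3 parent=2 cost=13
10. q=(36,4) nearest=1 d=30 new=(11,4) → blocked by [7,11]×[0,4], reject
11. q=(15,2) nearest=1 d=9 new=(11,2) → blocked by [7,11]×[0,4], reject
12. q=(25,10) nearest=1 d=19 new=(11,7) → blocked by [7,11]×[0,4], reject
13. q=(7,16) nearest=2 d=9 new=(7,12) → blocked by [3,13]×[9,13], reject
14. q=(44,13) nearest=1 d=38 new=(11,7) → blocked by [7,11]×[0,4], reject
15. q=(28,0) nearest=1 d=22 new=(11,0) → blocked by [7,11]×[0,4], reject
16. q=(36,8) nearest=1 d=30 new=(11,7) → blocked by [7,11]×[0,4], reject
17. q=(13,13) nearest=2 d=9 new=(9,12) → blocked by [3,13]×[9,13], reject
18. q=(15,2) nearest=1 d=9 new=(11,2) → blocked by [7,11]×[0,4], reject
19. q=(27,5) nearest=1 d=21 new=(11,5) → blocked by [7,11]×[0,4], reject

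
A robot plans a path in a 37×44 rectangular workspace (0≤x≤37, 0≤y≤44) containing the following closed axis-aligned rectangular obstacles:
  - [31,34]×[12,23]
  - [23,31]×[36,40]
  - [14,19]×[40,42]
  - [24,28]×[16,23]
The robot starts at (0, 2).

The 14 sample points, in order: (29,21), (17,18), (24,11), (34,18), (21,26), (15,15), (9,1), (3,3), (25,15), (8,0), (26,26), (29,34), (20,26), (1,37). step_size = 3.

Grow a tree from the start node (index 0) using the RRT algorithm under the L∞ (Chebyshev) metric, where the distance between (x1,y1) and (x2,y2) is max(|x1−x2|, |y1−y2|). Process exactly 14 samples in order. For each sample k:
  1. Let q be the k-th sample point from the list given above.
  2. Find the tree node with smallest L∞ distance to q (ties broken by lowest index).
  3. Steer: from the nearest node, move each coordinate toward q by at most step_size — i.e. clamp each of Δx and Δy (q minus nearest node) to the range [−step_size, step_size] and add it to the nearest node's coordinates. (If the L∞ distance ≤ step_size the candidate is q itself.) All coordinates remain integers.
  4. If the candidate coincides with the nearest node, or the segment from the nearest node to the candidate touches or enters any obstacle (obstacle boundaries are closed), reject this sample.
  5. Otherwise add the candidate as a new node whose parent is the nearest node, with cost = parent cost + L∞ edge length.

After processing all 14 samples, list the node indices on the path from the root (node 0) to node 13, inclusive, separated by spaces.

Path: 0 1 2 3 4 5 11 12 13

1. q=(29,21) nearest=0 d=29 new=(3,5) → add node 1 parent=0 cost=3
2. q=(17,18) nearest=1 d=14 new=(6,8) → add node 2 parent=1 cost=6
3. q=(24,11) nearest=2 d=18 new=(9,11) → add node 3 parent=2 cost=9
4. q=(34,18) nearest=3 d=25 new=(12,14) → add node 4 parent=3 cost=12
5. q=(21,26) nearest=4 d=12 new=(15,17) → add node 5 parent=4 cost=15
6. q=(15,15) nearest=5 d=2 new=(15,15) → add node 6 parent=5 cost=17
7. q=(9,1) nearest=1 d=6 new=(6,2) → add node 7 parent=1 cost=6
8. q=(3,3) nearest=1 d=2 new=(3,3) → add node 8 parent=1 cost=5
9. q=(25,15) nearest=5 d=10 new=(18,15) → add node 9 parent=5 cost=18
10. q=(8,0) nearest=7 d=2 new=(8,0) → add node 10 parent=7 cost=8
11. q=(26,26) nearest=5 d=11 new=(18,20) → add node 11 parent=5 cost=18
12. q=(29,34) nearest=11 d=14 new=(21,23) → add node 12 parent=11 cost=21
13. q=(20,26) nearest=12 d=3 new=(20,26) → add node 13 parent=12 cost=24
14. q=(1,37) nearest=11 d=17 new=(15,23) → add node 14 parent=11 cost=21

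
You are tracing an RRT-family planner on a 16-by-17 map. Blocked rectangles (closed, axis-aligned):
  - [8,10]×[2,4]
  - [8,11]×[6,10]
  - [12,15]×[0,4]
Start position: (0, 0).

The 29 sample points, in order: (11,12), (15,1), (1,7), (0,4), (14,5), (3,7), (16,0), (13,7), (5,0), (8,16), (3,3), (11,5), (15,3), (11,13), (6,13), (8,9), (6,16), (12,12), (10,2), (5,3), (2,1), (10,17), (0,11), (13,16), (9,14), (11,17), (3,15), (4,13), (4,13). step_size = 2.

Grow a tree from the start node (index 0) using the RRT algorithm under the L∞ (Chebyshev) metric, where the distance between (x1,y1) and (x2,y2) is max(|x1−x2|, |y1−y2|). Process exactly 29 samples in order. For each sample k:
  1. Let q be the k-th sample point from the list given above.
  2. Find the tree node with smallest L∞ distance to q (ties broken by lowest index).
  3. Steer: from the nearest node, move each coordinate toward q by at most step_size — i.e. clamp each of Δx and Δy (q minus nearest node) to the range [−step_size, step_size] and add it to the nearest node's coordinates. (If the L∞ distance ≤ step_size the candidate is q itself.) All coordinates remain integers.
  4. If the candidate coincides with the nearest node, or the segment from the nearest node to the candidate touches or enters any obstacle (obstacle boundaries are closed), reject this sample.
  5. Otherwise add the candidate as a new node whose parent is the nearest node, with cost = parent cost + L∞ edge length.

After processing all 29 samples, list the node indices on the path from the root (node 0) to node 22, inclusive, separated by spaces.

Path: 0 1 3 6 9 11 12 22

1. q=(11,12) nearest=0 d=12 new=(2,2) → add node 1 parent=0 cost=2
2. q=(15,1) nearest=1 d=13 new=(4,1) → add node 2 parent=1 cost=4
3. q=(1,7) nearest=1 d=5 new=(1,4) → add node 3 parent=1 cost=4
4. q=(0,4) nearest=3 d=1 new=(0,4) → add node 4 parent=3 cost=5
5. q=(14,5) nearest=2 d=10 new=(6,3) → add node 5 parent=2 cost=6
6. q=(3,7) nearest=3 d=3 new=(3,6) → add node 6 parent=3 cost=6
7. q=(16,0) nearest=5 d=10 new=(8,1) → add node 7 parent=5 cost=8
8. q=(13,7) nearest=7 d=6 new=(10,3) → blocked by [8,10]×[2,4], reject
9. q=(5,0) nearest=2 d=1 new=(5,0) → add node 8 parent=2 cost=5
10. q=(8,16) nearest=6 d=10 new=(5,8) → add node 9 parent=6 cost=8
11. q=(3,3) nearest=1 d=1 new=(3,3) → add node 10 parent=1 cost=3
12. q=(11,5) nearest=7 d=4 new=(10,3) → blocked by [8,10]×[2,4], reject
13. q=(15,3) nearest=7 d=7 new=(10,3) → blocked by [8,10]×[2,4], reject
14. q=(11,13) nearest=9 d=6 new=(7,10) → add node 11 parent=9 cost=10
15. q=(6,13) nearest=11 d=3 new=(6,12) → add node 12 parent=11 cost=12
16. q=(8,9) nearest=11 d=1 new=(8,9) → blocked by [8,11]×[6,10], reject
17. q=(6,16) nearest=12 d=4 new=(6,14) → add node 13 parent=12 cost=14
18. q=(12,12) nearest=11 d=5 new=(9,12) → add node 14 parent=11 cost=12
19. q=(10,2) nearest=7 d=2 new=(10,2) → blocked by [8,10]×[2,4], reject
20. q=(5,3) nearest=5 d=1 new=(5,3) → add node 15 parent=5 cost=7
21. q=(2,1) nearest=1 d=1 new=(2,1) → add node 16 parent=1 cost=3
22. q=(10,17) nearest=13 d=4 new=(8,16) → add node 17 parent=13 cost=16
23. q=(0,11) nearest=6 d=5 new=(1,8) → add node 18 parent=6 cost=8
24. q=(13,16) nearest=14 d=4 new=(11,14) → add node 19 parent=14 cost=14
25. q=(9,14) nearest=14 d=2 new=(9,14) → add node 20 parent=14 cost=14
26. q=(11,17) nearest=17 d=3 new=(10,17) → add node 21 parent=17 cost=18
27. q=(3,15) nearest=12 d=3 new=(4,14) → add node 22 parent=12 cost=14
28. q=(4,13) nearest=22 d=1 new=(4,13) → add node 23 parent=22 cost=15
29. q=(4,13) nearest=23 d=0 → coincident, reject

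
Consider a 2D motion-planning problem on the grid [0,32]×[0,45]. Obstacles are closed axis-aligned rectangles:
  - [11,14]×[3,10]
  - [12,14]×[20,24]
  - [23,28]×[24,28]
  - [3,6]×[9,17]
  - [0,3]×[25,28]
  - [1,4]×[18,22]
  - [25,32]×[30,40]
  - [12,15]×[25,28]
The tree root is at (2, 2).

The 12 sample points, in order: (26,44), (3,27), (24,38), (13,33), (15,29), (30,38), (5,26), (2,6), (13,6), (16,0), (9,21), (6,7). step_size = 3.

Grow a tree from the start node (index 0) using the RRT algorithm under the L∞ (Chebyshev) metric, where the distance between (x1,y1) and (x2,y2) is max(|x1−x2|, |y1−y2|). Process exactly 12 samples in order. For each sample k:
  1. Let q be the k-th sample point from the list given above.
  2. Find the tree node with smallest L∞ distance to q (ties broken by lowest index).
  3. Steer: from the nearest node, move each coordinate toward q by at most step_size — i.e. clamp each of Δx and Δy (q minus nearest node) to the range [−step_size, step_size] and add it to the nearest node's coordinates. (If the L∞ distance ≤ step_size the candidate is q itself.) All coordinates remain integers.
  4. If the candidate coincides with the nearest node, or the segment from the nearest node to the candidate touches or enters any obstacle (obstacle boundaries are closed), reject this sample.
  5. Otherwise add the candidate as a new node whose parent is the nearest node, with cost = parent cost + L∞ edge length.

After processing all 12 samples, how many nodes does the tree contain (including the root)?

Node count: 6

1. q=(26,44) nearest=0 d=42 new=(5,5) → add node 1 parent=0 cost=3
2. q=(3,27) nearest=1 d=22 new=(3,8) → add node 2 parent=1 cost=6
3. q=(24,38) nearest=2 d=30 new=(6,11) → blocked by [3,6]×[9,17], reject
4. q=(13,33) nearest=2 d=25 new=(6,11) → blocked by [3,6]×[9,17], reject
5. q=(15,29) nearest=2 d=21 new=(6,11) → blocked by [3,6]×[9,17], reject
6. q=(30,38) nearest=2 d=30 new=(6,11) → blocked by [3,6]×[9,17], reject
7. q=(5,26) nearest=2 d=18 new=(5,11) → blocked by [3,6]×[9,17], reject
8. q=(2,6) nearest=2 d=2 new=(2,6) → add node 3 parent=2 cost=8
9. q=(13,6) nearest=1 d=8 new=(8,6) → add node 4 parent=1 cost=6
10. q=(16,0) nearest=4 d=8 new=(11,3) → blocked by [11,14]×[3,10], reject
11. q=(9,21) nearest=2 d=13 new=(6,11) → blocked by [3,6]×[9,17], reject
12. q=(6,7) nearest=1 d=2 new=(6,7) → add node 5 parent=1 cost=5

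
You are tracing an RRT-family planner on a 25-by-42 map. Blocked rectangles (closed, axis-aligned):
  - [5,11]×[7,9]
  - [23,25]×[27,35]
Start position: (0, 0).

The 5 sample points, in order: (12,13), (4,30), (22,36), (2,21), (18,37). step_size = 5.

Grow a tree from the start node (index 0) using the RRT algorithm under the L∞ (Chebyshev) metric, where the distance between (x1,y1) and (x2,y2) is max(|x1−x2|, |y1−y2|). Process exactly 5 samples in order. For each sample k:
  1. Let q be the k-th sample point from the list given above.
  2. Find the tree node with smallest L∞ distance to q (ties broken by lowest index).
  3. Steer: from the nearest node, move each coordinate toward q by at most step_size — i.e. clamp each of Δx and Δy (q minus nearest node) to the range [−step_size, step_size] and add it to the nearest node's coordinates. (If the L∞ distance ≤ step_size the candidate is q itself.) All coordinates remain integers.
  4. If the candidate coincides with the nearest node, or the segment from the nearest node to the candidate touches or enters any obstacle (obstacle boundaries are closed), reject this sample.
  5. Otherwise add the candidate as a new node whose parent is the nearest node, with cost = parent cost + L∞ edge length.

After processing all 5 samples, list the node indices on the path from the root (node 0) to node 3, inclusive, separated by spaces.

Path: 0 1 2 3

1. q=(12,13) nearest=0 d=13 new=(5,5) → add node 1 parent=0 cost=5
2. q=(4,30) nearest=1 d=25 new=(4,10) → add node 2 parent=1 cost=10
3. q=(22,36) nearest=2 d=26 new=(9,15) → add node 3 parent=2 cost=15
4. q=(2,21) nearest=3 d=7 new=(4,20) → add node 4 parent=3 cost=20
5. q=(18,37) nearest=4 d=17 new=(9,25) → add node 5 parent=4 cost=25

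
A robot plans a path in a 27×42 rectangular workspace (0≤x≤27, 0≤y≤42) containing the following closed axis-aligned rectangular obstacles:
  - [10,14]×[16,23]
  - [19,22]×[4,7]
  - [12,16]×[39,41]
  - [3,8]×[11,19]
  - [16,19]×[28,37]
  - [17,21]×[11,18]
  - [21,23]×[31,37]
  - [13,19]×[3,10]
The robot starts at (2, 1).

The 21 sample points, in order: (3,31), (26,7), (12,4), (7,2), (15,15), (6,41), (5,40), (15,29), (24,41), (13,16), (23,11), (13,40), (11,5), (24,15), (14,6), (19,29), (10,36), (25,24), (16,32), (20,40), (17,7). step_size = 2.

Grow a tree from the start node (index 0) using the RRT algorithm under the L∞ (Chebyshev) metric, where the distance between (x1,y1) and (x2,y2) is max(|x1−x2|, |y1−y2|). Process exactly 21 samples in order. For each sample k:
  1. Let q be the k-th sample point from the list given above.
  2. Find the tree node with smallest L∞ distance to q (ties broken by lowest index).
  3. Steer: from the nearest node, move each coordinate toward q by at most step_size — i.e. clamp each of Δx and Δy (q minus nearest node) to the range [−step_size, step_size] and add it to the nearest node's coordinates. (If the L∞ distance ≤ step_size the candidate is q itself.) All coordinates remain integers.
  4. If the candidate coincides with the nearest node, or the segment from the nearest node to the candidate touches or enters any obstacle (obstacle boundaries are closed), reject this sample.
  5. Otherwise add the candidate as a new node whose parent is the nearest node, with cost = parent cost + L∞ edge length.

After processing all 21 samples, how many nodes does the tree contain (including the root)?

1. q=(3,31) nearest=0 d=30 new=(3,3) → add node 1 parent=0 cost=2
2. q=(26,7) nearest=1 d=23 new=(5,5) → add node 2 parent=1 cost=4
3. q=(12,4) nearest=2 d=7 new=(7,4) → add node 3 parent=2 cost=6
4. q=(7,2) nearest=3 d=2 new=(7,2) → add node 4 parent=3 cost=8
5. q=(15,15) nearest=2 d=10 new=(7,7) → add node 5 parent=2 cost=6
6. q=(6,41) nearest=5 d=34 new=(6,9) → add node 6 parent=5 cost=8
7. q=(5,40) nearest=6 d=31 new=(5,11) → blocked by [3,8]×[11,19], reject
8. q=(15,29) nearest=6 d=20 new=(8,11) → blocked by [3,8]×[11,19], reject
9. q=(24,41) nearest=6 d=32 new=(8,11) → blocked by [3,8]×[11,19], reject
10. q=(13,16) nearest=6 d=7 new=(8,11) → blocked by [3,8]×[11,19], reject
11. q=(23,11) nearest=3 d=16 new=(9,6) → add node 7 parent=3 cost=8
12. q=(13,40) nearest=6 d=31 new=(8,11) → blocked by [3,8]×[11,19], reject
13. q=(11,5) nearest=7 d=2 new=(11,5) → add node 8 parent=7 cost=10
14. q=(24,15) nearest=8 d=13 new=(13,7) → blocked by [13,19]×[3,10], reject
15. q=(14,6) nearest=8 d=3 new=(13,6) → blocked by [13,19]×[3,10], reject
16. q=(19,29) nearest=6 d=20 new=(8,11) → blocked by [3,8]×[11,19], reject
17. q=(10,36) nearest=6 d=27 new=(8,11) → blocked by [3,8]×[11,19], reject
18. q=(25,24) nearest=5 d=18 new=(9,9) → add node 9 parent=5 cost=8
19. q=(16,32) nearest=6 d=23 new=(8,11) → blocked by [3,8]×[11,19], reject
20. q=(20,40) nearest=6 d=31 new=(8,11) → blocked by [3,8]×[11,19], reject
21. q=(17,7) nearest=8 d=6 new=(13,7) → blocked by [13,19]×[3,10], reject

Node count: 10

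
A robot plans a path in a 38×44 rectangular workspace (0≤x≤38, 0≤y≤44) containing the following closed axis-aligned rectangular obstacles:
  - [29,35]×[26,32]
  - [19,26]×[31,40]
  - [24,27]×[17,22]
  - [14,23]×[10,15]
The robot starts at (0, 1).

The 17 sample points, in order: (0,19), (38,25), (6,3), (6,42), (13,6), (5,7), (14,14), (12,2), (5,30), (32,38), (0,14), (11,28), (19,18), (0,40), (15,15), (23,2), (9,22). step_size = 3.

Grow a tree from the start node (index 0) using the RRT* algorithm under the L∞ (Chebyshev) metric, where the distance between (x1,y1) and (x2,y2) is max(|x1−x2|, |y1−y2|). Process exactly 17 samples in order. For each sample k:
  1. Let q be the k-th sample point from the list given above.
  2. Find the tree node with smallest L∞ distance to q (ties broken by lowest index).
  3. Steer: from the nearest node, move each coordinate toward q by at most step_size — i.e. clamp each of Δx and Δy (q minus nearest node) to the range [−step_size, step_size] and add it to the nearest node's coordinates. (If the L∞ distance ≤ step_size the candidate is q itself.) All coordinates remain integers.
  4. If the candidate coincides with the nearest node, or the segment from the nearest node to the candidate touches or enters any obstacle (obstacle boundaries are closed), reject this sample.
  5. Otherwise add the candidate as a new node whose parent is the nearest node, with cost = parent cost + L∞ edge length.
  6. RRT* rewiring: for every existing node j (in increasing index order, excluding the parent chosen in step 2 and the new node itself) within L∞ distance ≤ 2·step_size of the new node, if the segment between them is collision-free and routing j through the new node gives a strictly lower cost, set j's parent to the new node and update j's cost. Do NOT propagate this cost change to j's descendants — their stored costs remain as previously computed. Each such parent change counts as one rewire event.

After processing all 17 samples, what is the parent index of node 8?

1. q=(0,19) nearest=0 d=18 new=(0,4) → add node 1 parent=0 cost=3
2. q=(38,25) nearest=0 d=38 new=(3,4) → add node 2 parent=0 cost=3
3. q=(6,3) nearest=2 d=3 new=(6,3) → add node 3 parent=2 cost=6
4. q=(6,42) nearest=1 d=38 new=(3,7) → add node 4 parent=1 cost=6
5. q=(13,6) nearest=3 d=7 new=(9,6) → add node 5 parent=3 cost=9
6. q=(5,7) nearest=4 d=2 new=(5,7) → add node 6 parent=4 cost=8
7. q=(14,14) nearest=5 d=8 new=(12,9) → add node 7 parent=5 cost=12
8. q=(12,2) nearest=5 d=4 new=(12,3) → add node 8 parent=5 cost=12
9. q=(5,30) nearest=7 d=21 new=(9,12) → add node 9 parent=7 cost=15
10. q=(32,38) nearest=9 d=26 new=(12,15) → add node 10 parent=9 cost=18
11. q=(0,14) nearest=4 d=7 new=(0,10) → add node 11 parent=4 cost=9
12. q=(11,28) nearest=10 d=13 new=(11,18) → add node 12 parent=10 cost=21
13. q=(19,18) nearest=10 d=7 new=(15,18) → add node 13 parent=10 cost=21
14. q=(0,40) nearest=12 d=22 new=(8,21) → add node 14 parent=12 cost=24
15. q=(15,15) nearest=10 d=3 new=(15,15) → blocked by [14,23]×[10,15], reject
16. q=(23,2) nearest=7 d=11 new=(15,6) → add node 15 parent=7 cost=15
17. q=(9,22) nearest=14 d=1 new=(9,22) → add node 16 parent=14 cost=25

Parent of node 8: 5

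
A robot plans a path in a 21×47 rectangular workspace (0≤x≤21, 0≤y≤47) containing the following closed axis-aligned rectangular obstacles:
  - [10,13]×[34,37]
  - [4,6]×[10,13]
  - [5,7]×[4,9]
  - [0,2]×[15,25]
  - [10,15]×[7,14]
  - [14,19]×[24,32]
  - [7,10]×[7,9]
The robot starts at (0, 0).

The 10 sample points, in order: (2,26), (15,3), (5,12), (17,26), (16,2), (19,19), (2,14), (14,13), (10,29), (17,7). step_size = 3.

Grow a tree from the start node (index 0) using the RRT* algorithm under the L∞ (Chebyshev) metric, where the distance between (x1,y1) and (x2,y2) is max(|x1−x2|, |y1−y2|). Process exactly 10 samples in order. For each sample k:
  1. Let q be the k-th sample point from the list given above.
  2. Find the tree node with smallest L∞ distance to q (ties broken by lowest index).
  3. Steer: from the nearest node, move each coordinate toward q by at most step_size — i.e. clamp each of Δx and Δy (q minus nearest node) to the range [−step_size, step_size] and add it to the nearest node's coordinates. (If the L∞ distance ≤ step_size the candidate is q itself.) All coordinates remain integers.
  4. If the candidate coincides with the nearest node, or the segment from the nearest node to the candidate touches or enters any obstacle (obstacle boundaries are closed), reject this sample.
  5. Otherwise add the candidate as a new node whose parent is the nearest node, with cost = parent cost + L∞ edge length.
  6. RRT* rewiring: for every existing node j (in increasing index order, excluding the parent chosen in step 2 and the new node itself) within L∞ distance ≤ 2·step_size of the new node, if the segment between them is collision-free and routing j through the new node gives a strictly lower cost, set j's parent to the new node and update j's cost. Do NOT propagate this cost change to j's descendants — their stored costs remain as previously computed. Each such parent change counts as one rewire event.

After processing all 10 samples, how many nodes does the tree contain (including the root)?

1. q=(2,26) nearest=0 d=26 new=(2,3) → add node 1 parent=0 cost=3
2. q=(15,3) nearest=1 d=13 new=(5,3) → add node 2 parent=1 cost=6
3. q=(5,12) nearest=1 d=9 new=(5,6) → blocked by [5,7]×[4,9], reject
4. q=(17,26) nearest=1 d=23 new=(5,6) → blocked by [5,7]×[4,9], reject
5. q=(16,2) nearest=2 d=11 new=(8,2) → add node 3 parent=2 cost=9
6. q=(19,19) nearest=2 d=16 new=(8,6) → blocked by [5,7]×[4,9], reject
7. q=(2,14) nearest=1 d=11 new=(2,6) → add node 4 parent=1 cost=6
8. q=(14,13) nearest=2 d=10 new=(8,6) → blocked by [5,7]×[4,9], reject
9. q=(10,29) nearest=4 d=23 new=(5,9) → blocked by [5,7]×[4,9], reject
10. q=(17,7) nearest=3 d=9 new=(11,5) → add node 5 parent=3 cost=12

Node count: 6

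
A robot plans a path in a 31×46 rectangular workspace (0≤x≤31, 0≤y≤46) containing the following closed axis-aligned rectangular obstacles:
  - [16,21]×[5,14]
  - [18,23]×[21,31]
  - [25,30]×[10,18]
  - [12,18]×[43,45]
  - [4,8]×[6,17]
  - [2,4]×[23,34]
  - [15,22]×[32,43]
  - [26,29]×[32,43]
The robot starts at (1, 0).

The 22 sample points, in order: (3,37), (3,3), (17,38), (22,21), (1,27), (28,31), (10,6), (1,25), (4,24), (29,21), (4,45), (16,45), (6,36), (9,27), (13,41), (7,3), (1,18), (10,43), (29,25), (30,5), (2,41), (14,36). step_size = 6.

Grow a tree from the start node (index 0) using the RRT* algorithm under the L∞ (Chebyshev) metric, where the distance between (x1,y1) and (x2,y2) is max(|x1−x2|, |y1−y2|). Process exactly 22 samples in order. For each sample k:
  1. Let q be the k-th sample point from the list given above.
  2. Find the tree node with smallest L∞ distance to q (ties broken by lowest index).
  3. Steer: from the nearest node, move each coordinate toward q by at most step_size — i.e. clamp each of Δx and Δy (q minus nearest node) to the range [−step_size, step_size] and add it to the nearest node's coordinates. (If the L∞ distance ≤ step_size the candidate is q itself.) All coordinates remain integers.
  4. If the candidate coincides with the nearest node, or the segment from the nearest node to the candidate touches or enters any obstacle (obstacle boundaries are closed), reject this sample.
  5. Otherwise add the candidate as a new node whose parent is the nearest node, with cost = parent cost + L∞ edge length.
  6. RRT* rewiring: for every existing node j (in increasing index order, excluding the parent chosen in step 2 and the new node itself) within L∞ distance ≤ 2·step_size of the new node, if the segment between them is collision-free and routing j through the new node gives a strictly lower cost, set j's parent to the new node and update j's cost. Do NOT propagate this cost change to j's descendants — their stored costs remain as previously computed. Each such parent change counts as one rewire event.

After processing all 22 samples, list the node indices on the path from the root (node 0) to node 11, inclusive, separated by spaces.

1. q=(3,37) nearest=0 d=37 new=(3,6) → add node 1 parent=0 cost=6
2. q=(3,3) nearest=0 d=3 new=(3,3) → add node 2 parent=0 cost=3
3. q=(17,38) nearest=1 d=32 new=(9,12) → blocked by [4,8]×[6,17], reject
4. q=(22,21) nearest=1 d=19 new=(9,12) → blocked by [4,8]×[6,17], reject
5. q=(1,27) nearest=1 d=21 new=(1,12) → add node 3 parent=1 cost=12
6. q=(28,31) nearest=1 d=25 new=(9,12) → blocked by [4,8]×[6,17], reject
7. q=(10,6) nearest=1 d=7 new=(9,6) → blocked by [4,8]×[6,17], reject
8. q=(1,25) nearest=3 d=13 new=(1,18) → add node 4 parent=3 cost=18
9. q=(4,24) nearest=4 d=6 new=(4,24) → blocked by [2,4]×[23,34], reject
10. q=(29,21) nearest=1 d=26 new=(9,12) → blocked by [4,8]×[6,17], reject
11. q=(4,45) nearest=4 d=27 new=(4,24) → blocked by [2,4]×[23,34], reject
12. q=(16,45) nearest=4 d=27 new=(7,24) → add node 5 parent=4 cost=24
13. q=(6,36) nearest=5 d=12 new=(6,30) → add node 6 parent=5 cost=30
14. q=(9,27) nearest=5 d=3 new=(9,27) → add node 7 parent=5 cost=27
15. q=(13,41) nearest=6 d=11 new=(12,36) → add node 8 parent=6 cost=36
16. q=(7,3) nearest=1 d=4 new=(7,3) → add node 9 parent=1 cost=10
17. q=(1,18) nearest=4 d=0 → coincident, reject
18. q=(10,43) nearest=8 d=7 new=(10,42) → add node 10 parent=8 cost=42
19. q=(29,25) nearest=8 d=17 new=(18,30) → blocked by [18,23]×[21,31], reject
20. q=(30,5) nearest=7 d=22 new=(15,21) → add node 11 parent=7 cost=33
21. q=(2,41) nearest=10 d=8 new=(4,41) → add node 12 parent=10 cost=48
22. q=(14,36) nearest=8 d=2 new=(14,36) → add node 13 parent=8 cost=38

Path: 0 1 3 4 5 7 11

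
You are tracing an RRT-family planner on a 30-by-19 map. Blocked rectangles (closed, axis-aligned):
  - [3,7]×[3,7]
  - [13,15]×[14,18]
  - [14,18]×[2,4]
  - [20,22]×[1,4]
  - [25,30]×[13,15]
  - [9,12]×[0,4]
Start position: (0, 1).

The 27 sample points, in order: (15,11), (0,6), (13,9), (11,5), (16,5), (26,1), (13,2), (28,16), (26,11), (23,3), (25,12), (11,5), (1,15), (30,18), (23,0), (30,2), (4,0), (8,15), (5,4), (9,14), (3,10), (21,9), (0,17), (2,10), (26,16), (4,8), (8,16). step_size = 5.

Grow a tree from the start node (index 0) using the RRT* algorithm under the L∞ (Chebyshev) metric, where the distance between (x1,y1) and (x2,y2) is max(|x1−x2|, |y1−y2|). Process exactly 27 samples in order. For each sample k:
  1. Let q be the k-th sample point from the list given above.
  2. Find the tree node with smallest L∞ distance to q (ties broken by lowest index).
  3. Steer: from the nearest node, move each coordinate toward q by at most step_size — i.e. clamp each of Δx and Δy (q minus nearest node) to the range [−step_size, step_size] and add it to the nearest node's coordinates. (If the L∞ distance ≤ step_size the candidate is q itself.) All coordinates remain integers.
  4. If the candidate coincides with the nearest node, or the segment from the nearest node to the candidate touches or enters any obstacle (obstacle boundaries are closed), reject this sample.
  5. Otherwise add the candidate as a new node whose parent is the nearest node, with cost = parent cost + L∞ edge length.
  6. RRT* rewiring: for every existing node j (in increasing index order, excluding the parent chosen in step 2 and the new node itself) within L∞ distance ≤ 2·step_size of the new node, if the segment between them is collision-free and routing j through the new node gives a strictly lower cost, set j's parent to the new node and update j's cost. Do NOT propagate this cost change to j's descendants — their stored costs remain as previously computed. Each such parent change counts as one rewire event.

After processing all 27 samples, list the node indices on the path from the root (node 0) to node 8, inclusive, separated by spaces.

Path: 0 1 4 8

1. q=(15,11) nearest=0 d=15 new=(5,6) → blocked by [3,7]×[3,7], reject
2. q=(0,6) nearest=0 d=5 new=(0,6) → add node 1 parent=0 cost=5
3. q=(13,9) nearest=0 d=13 new=(5,6) → blocked by [3,7]×[3,7], reject
4. q=(11,5) nearest=0 d=11 new=(5,5) → blocked by [3,7]×[3,7], reject
5. q=(16,5) nearest=0 d=16 new=(5,5) → blocked by [3,7]×[3,7], reject
6. q=(26,1) nearest=0 d=26 new=(5,1) → add node 2 parent=0 cost=5
7. q=(13,2) nearest=2 d=8 new=(10,2) → blocked by [9,12]×[0,4], reject
8. q=(28,16) nearest=2 d=23 new=(10,6) → blocked by [3,7]×[3,7], reject
9. q=(26,11) nearest=2 d=21 new=(10,6) → blocked by [3,7]×[3,7], reject
10. q=(23,3) nearest=2 d=18 new=(10,3) → blocked by [9,12]×[0,4], reject
11. q=(25,12) nearest=2 d=20 new=(10,6) → blocked by [3,7]×[3,7], reject
12. q=(11,5) nearest=2 d=6 new=(10,5) → add node 3 parent=2 cost=10
13. q=(1,15) nearest=1 d=9 new=(1,11) → add node 4 parent=1 cost=10
14. q=(30,18) nearest=3 d=20 new=(15,10) → add node 5 parent=3 cost=15
15. q=(23,0) nearest=5 d=10 new=(20,5) → add node 6 parent=5 cost=20
16. q=(30,2) nearest=6 d=10 new=(25,2) → blocked by [20,22]×[1,4], reject
17. q=(4,0) nearest=2 d=1 new=(4,0) → add node 7 parent=2 cost=6
18. q=(8,15) nearest=4 d=7 new=(6,15) → add node 8 parent=4 cost=15
19. q=(5,4) nearest=2 d=3 new=(5,4) → blocked by [3,7]×[3,7], reject
20. q=(9,14) nearest=8 d=3 new=(9,14) → add node 9 parent=8 cost=18
21. q=(3,10) nearest=4 d=2 new=(3,10) → add node 10 parent=4 cost=12
22. q=(21,9) nearest=6 d=4 new=(21,9) → add node 11 parent=6 cost=24
23. q=(0,17) nearest=4 d=6 new=(0,16) → add node 12 parent=4 cost=15
24. q=(2,10) nearest=4 d=1 new=(2,10) → add node 13 parent=4 cost=11
25. q=(26,16) nearest=11 d=7 new=(26,14) → blocked by [25,30]×[13,15], reject
26. q=(4,8) nearest=10 d=2 new=(4,8) → add node 14 parent=10 cost=14
27. q=(8,16) nearest=8 d=2 new=(8,16) → add node 15 parent=8 cost=17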